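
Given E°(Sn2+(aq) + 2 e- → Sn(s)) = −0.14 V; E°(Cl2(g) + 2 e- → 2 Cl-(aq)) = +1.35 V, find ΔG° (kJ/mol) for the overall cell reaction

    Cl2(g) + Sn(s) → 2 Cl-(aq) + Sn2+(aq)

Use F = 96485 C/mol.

−288 kJ/mol

In the reaction as written Cl2(g) is reduced, so the Cl₂/Cl⁻ couple is the cathode and Sn²⁺/Sn is the anode.
E°cell = +1.35 − (−0.14) = +1.49 V; balancing electrons gives n = 2.
ΔG° = −nFE°cell = −(2)(96485)(+1.49) J/mol = −288 kJ/mol.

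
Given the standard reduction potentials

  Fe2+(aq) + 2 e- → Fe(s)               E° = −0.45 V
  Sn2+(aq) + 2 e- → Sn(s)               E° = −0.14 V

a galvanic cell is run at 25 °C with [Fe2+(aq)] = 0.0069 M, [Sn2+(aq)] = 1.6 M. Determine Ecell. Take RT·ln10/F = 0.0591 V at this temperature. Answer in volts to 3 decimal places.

The Sn²⁺/Sn couple has the more positive E°, so it is the cathode; Fe²⁺/Fe is the anode.
E°cell = −0.14 − (−0.45) = +0.31 V, with n = 2 electrons transferred.
For the overall reaction Sn2+(aq) + Fe(s) → Sn(s) + Fe2+(aq), Q = [Fe2+(aq)] / [Sn2+(aq)] = 0.00431, giving log Q = −2.365.
Applying E = E° − (RT ln10/nF)·log Q gives +0.31 − (0.0591/2)(−2.365) = +0.380 V.

+0.380 V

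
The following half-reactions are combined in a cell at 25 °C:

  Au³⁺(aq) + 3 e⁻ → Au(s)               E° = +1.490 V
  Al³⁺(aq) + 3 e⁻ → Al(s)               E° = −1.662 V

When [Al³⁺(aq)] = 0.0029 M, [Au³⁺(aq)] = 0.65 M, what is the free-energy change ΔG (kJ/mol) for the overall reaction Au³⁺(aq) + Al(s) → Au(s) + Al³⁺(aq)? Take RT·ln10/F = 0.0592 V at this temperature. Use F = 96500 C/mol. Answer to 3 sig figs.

−926 kJ/mol

E°cell = +1.490 − (−1.662) = +3.152 V; the balanced reaction transfers n = 3 electrons.
The reaction quotient is [Al³⁺(aq)] / [Au³⁺(aq)] = 0.00446; by Nernst, E = +3.152 − (0.0592/3)(−2.351) = +3.1984 V.
Then ΔG = −nFE = −3 × 96500 × +3.1984 J/mol = −926 kJ/mol.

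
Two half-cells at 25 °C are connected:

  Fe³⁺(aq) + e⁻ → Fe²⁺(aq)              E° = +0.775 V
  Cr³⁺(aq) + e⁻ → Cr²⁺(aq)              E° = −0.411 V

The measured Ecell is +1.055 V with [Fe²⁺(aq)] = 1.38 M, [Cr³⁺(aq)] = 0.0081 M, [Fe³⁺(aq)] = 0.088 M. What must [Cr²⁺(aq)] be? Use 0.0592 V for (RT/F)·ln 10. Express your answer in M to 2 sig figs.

Fe³⁺/Fe²⁺ is the cathode (higher E°); E°cell = +0.775 − (−0.411) = +1.186 V with n = 1.
From the Nernst equation, log Q = n(E° − E)/0.0592 = 1·(+1.186 − (+1.055))/0.0592 = 2.213.
The balanced reaction is Fe³⁺(aq) + Cr²⁺(aq) → Fe²⁺(aq) + Cr³⁺(aq), so Q = ([Fe²⁺(aq)]·[Cr³⁺(aq)]) / ([Fe³⁺(aq)]·[Cr²⁺(aq)]).
Solving for the unknown gives log [Cr²⁺(aq)] = −3.109, so [Cr²⁺(aq)] ≈ 0.00078 M.

0.00078 M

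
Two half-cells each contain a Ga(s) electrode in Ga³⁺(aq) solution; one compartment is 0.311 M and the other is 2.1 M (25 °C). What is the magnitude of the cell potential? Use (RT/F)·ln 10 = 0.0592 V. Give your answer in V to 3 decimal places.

For a concentration cell E°cell = 0, since both electrodes use the same couple.
The compartment with the higher Ga³⁺(aq) concentration (2.1 M) acts as the cathode; ions are reduced there and produced at the dilute (0.311 M) anode.
With n = 3, Ecell = −(0.0592/3)·log([dilute]/[conc]) = −(0.0592/3)·log(0.311/2.1) = +0.016 V.

0.016 V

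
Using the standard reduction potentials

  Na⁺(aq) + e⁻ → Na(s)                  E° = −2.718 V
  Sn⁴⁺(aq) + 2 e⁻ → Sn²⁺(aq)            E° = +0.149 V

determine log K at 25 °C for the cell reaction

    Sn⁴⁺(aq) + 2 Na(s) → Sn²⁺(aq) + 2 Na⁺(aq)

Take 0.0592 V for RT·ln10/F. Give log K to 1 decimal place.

The Sn⁴⁺/Sn²⁺ couple is reduced (cathode); E°cell = +0.149 − (−2.718) = +2.867 V with n = 2.
At equilibrium E = 0, so log K = nE°cell / 0.0592 = (2)(+2.867) / 0.0592 = 96.9.

log K = 96.9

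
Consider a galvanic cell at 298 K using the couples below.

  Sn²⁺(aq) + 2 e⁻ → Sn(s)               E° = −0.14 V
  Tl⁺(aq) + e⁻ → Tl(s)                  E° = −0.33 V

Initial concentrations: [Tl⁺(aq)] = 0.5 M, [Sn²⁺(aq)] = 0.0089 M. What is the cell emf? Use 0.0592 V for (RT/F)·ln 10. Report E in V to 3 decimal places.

The Sn²⁺/Sn couple has the more positive E°, so it is the cathode; Tl⁺/Tl is the anode.
E°cell = E°cat − E°an = −0.14 − (−0.33) = +0.19 V; n = 2.
For the overall reaction Sn²⁺(aq) + 2 Tl(s) → Sn(s) + 2 Tl⁺(aq), Q = [Tl⁺(aq)]^2 / [Sn²⁺(aq)] = 28.1, giving log Q = 1.449.
By the Nernst equation, E = +0.19 − (0.0592/2)·(1.449) = +0.147 V.

+0.147 V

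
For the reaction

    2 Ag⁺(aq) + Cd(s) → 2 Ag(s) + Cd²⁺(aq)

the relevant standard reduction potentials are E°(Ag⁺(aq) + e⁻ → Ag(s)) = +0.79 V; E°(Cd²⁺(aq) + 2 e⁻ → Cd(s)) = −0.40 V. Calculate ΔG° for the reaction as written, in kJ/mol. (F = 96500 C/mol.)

−230 kJ/mol

In the reaction as written Ag⁺(aq) is reduced, so the Ag⁺/Ag couple is the cathode and Cd²⁺/Cd is the anode.
E°cell = +0.79 − (−0.40) = +1.19 V; balancing electrons gives n = 2.
ΔG° = −nFE°cell = −(2)(96500)(+1.19) J/mol = −230 kJ/mol.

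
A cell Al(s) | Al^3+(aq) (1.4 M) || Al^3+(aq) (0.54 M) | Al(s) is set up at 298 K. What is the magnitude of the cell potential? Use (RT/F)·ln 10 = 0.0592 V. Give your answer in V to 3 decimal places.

0.008 V

For a concentration cell E°cell = 0, since both electrodes use the same couple.
The compartment with the higher Al^3+(aq) concentration (1.4 M) acts as the cathode; ions are reduced there and produced at the dilute (0.54 M) anode.
With n = 3, Ecell = −(0.0592/3)·log([dilute]/[conc]) = −(0.0592/3)·log(0.54/1.4) = +0.008 V.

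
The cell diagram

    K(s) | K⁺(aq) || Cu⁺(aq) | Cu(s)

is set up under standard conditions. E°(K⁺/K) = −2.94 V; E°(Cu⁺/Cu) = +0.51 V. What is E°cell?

By convention the left-hand electrode in cell notation is the anode (oxidation) and the right-hand electrode is the cathode (reduction).
E°cell = E°(right) − E°(left) = +0.51 − (−2.94) = +3.45 V.

+3.45 V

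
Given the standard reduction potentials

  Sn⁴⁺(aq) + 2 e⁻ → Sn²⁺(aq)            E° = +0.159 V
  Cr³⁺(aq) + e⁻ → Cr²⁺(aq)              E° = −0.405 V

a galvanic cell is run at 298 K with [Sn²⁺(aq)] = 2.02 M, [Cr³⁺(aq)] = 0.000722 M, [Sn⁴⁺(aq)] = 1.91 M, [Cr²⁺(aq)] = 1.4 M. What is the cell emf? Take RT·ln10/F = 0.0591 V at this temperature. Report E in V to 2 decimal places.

Sn⁴⁺/Sn²⁺ is reduced (cathode, E° = +0.159 V) and Cr³⁺/Cr²⁺ is oxidized (anode).
E°cell = +0.159 − (−0.405) = +0.564 V, with n = 2 electrons transferred.
The balanced reaction is Sn⁴⁺(aq) + 2 Cr²⁺(aq) → Sn²⁺(aq) + 2 Cr³⁺(aq), so Q = ([Sn²⁺(aq)]·[Cr³⁺(aq)]^2) / ([Sn⁴⁺(aq)]·[Cr²⁺(aq)]^2) = 2.81×10^−7 and log Q = −6.551.
Applying E = E° − (RT ln10/nF)·log Q gives +0.564 − (0.0591/2)(−6.551) = +0.76 V.

+0.76 V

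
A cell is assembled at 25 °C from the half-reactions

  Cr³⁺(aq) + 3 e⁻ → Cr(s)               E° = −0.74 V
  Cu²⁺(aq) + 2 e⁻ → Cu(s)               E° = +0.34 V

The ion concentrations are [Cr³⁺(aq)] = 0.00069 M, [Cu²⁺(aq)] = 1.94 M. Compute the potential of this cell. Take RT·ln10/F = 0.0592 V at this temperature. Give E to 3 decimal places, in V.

+1.151 V

Since E°(Cu²⁺/Cu) > E°(Cr³⁺/Cr), Cu²⁺/Cu serves as the cathode.
E°cell = +0.34 − (−0.74) = +1.08 V, with n = 6 electrons transferred.
For the overall reaction 3 Cu²⁺(aq) + 2 Cr(s) → 3 Cu(s) + 2 Cr³⁺(aq), Q = [Cr³⁺(aq)]^2 / [Cu²⁺(aq)]^3 = 6.52×10^−8, giving log Q = −7.186.
E = E° − (0.0592/n)·log Q = +1.08 − (0.0592/6)(−7.186) = +1.151 V.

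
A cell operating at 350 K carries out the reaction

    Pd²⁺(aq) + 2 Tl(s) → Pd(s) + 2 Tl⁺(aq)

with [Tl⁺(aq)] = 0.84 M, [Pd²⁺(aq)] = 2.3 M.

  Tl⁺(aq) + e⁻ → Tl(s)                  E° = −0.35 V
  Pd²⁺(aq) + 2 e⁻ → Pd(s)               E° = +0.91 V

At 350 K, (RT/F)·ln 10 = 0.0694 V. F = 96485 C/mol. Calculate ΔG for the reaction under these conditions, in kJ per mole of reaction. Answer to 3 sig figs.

The standard cell potential is +0.91 − (−0.35) = +1.26 V, with n = 2 electrons in the balanced equation.
The reaction quotient is [Tl⁺(aq)]^2 / [Pd²⁺(aq)] = 0.307; by Nernst, E = +1.26 − (0.0694/2)(−0.513) = +1.2778 V.
Then ΔG = −nFE = −2 × 96485 × +1.2778 J/mol = −247 kJ/mol.

−247 kJ/mol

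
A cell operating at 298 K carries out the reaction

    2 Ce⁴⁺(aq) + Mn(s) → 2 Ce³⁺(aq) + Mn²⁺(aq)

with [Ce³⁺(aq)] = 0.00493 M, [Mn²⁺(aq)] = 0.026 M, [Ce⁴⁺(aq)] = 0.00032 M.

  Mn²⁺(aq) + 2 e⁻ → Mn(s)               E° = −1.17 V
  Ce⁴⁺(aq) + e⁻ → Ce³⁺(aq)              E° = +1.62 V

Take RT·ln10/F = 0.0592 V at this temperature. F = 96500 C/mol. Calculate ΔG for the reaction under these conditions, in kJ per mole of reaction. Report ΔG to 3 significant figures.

−534 kJ/mol

E°cell = +1.62 − (−1.17) = +2.79 V; the balanced reaction transfers n = 2 electrons.
The reaction quotient is ([Ce³⁺(aq)]^2·[Mn²⁺(aq)]) / [Ce⁴⁺(aq)]^2 = 6.17; by Nernst, E = +2.79 − (0.0592/2)(0.790) = +2.7666 V.
Then ΔG = −nFE = −2 × 96500 × +2.7666 J/mol = −534 kJ/mol.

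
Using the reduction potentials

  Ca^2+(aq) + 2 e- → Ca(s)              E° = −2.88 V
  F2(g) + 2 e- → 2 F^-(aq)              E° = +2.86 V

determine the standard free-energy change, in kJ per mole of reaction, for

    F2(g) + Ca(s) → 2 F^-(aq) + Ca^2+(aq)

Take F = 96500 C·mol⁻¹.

−1108 kJ/mol

In the reaction as written F2(g) is reduced, so the F₂/F⁻ couple is the cathode and Ca²⁺/Ca is the anode.
E°cell = +2.86 − (−2.88) = +5.74 V; balancing electrons gives n = 2.
ΔG° = −nFE°cell = −(2)(96500)(+5.74) J/mol = −1108 kJ/mol.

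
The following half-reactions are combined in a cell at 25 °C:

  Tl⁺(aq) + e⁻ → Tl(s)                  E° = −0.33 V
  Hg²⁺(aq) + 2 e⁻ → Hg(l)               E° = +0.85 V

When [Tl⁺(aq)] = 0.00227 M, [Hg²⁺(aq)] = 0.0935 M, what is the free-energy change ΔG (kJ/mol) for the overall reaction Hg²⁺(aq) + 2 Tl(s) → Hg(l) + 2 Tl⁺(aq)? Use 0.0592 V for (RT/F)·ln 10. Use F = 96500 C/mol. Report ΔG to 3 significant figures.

−252 kJ/mol

With Hg²⁺/Hg reduced at the cathode, E°cell = +0.85 − (−0.33) = +1.18 V and n = 2.
The reaction quotient is [Tl⁺(aq)]^2 / [Hg²⁺(aq)] = 5.51×10^−5; by Nernst, E = +1.18 − (0.0592/2)(−4.259) = +1.3061 V.
Then ΔG = −nFE = −2 × 96500 × +1.3061 J/mol = −252 kJ/mol.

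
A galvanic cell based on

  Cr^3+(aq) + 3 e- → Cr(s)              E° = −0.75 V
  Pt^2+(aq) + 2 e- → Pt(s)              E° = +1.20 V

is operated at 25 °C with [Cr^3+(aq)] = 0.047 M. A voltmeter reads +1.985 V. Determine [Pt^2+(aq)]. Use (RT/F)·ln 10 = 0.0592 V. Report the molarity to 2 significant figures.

2.0 M

With Pt²⁺/Pt at the cathode and Cr³⁺/Cr at the anode, E°cell = +1.20 − (−0.75) = +1.95 V (n = 6).
Rearranging E = E° − (0.0592/n)·log Q gives log Q = 6(+1.95 − (+1.985))/0.0592 = −3.547.
For 3 Pt^2+(aq) + 2 Cr(s) → 3 Pt(s) + 2 Cr^3+(aq), the reaction quotient is Q = [Cr^3+(aq)]^2 / [Pt^2+(aq)]^3.
Substituting the known concentrations and solving, log [Pt^2+(aq)] = 0.297 and [Pt^2+(aq)] = 2.0 M.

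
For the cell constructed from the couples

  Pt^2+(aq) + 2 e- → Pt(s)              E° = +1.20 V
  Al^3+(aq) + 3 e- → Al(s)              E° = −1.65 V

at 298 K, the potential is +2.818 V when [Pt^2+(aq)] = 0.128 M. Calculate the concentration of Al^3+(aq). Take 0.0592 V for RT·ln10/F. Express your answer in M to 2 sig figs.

1.9 M

Pt²⁺/Pt is the cathode (higher E°); E°cell = +1.20 − (−1.65) = +2.85 V with n = 6.
Rearranging E = E° − (0.0592/n)·log Q gives log Q = 6(+2.85 − (+2.818))/0.0592 = 3.243.
For 3 Pt^2+(aq) + 2 Al(s) → 3 Pt(s) + 2 Al^3+(aq), the reaction quotient is Q = [Al^3+(aq)]^2 / [Pt^2+(aq)]^3.
Isolating [Al^3+(aq)] in Q = 10^{3.243} yields log [Al^3+(aq)] = 0.282, i.e. 1.9 M.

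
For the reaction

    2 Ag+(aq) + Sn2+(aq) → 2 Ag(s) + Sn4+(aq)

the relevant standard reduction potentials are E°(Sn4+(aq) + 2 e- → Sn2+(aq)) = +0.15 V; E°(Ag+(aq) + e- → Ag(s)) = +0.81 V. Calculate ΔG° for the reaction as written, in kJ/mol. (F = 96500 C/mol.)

−127 kJ/mol

In the reaction as written Ag+(aq) is reduced, so the Ag⁺/Ag couple is the cathode and Sn⁴⁺/Sn²⁺ is the anode.
E°cell = +0.81 − (+0.15) = +0.66 V; balancing electrons gives n = 2.
ΔG° = −nFE°cell = −(2)(96500)(+0.66) J/mol = −127 kJ/mol.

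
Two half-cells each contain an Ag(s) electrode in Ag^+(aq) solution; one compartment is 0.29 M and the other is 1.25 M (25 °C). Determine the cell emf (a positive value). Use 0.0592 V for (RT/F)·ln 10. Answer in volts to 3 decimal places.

0.038 V

For a concentration cell E°cell = 0, since both electrodes use the same couple.
The compartment with the higher Ag^+(aq) concentration (1.25 M) acts as the cathode; ions are reduced there and produced at the dilute (0.29 M) anode.
With n = 1, Ecell = −(0.0592/1)·log([dilute]/[conc]) = −(0.0592/1)·log(0.29/1.25) = +0.038 V.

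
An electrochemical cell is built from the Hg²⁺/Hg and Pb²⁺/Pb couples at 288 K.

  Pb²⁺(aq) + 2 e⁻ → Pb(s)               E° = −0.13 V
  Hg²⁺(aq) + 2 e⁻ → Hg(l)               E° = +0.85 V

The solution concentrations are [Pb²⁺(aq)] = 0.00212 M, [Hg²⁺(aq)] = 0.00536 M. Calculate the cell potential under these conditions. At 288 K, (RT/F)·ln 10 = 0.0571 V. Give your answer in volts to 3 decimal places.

+0.992 V

Since E°(Hg²⁺/Hg) > E°(Pb²⁺/Pb), Hg²⁺/Hg serves as the cathode.
The standard potential is +0.85 − (−0.13) = +0.98 V and the balanced reaction transfers n = 2 electrons.
Balancing gives Hg²⁺(aq) + Pb(s) → Hg(l) + Pb²⁺(aq); hence Q = [Pb²⁺(aq)] / [Hg²⁺(aq)] = 0.396 (log Q = −0.403).
Applying E = E° − (RT ln10/nF)·log Q gives +0.98 − (0.0571/2)(−0.403) = +0.992 V.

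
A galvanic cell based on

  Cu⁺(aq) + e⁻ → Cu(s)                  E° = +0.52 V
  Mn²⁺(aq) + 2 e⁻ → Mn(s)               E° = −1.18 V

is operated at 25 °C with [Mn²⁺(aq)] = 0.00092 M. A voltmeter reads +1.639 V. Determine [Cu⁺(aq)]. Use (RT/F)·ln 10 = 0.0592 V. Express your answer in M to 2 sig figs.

The Cu⁺/Cu couple has the larger reduction potential, so it is the cathode: E°cell = +0.52 − (−1.18) = +1.70 V and n = 2.
Since E = E° − (0.0592/n)·log Q, log Q = n(E° − E)/0.0592 = 2.061.
For 2 Cu⁺(aq) + Mn(s) → 2 Cu(s) + Mn²⁺(aq), the reaction quotient is Q = [Mn²⁺(aq)] / [Cu⁺(aq)]^2.
Solving for the unknown gives log [Cu⁺(aq)] = −2.549, so [Cu⁺(aq)] ≈ 0.0028 M.

0.0028 M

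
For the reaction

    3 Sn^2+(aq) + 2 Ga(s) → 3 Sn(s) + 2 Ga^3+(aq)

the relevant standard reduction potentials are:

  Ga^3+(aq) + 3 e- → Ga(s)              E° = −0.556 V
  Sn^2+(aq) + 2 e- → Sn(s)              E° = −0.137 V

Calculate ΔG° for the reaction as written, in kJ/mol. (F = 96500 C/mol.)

−243 kJ/mol

In the reaction as written Sn^2+(aq) is reduced, so the Sn²⁺/Sn couple is the cathode and Ga³⁺/Ga is the anode.
E°cell = −0.137 − (−0.556) = +0.419 V; balancing electrons gives n = 6.
ΔG° = −nFE°cell = −(6)(96500)(+0.419) J/mol = −243 kJ/mol.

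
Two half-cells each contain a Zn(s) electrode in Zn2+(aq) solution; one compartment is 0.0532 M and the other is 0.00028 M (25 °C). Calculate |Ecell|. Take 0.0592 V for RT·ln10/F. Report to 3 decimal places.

0.067 V

For a concentration cell E°cell = 0, since both electrodes use the same couple.
The compartment with the higher Zn2+(aq) concentration (0.0532 M) acts as the cathode; ions are reduced there and produced at the dilute (0.00028 M) anode.
With n = 2, Ecell = −(0.0592/2)·log([dilute]/[conc]) = −(0.0592/2)·log(0.00028/0.0532) = +0.067 V.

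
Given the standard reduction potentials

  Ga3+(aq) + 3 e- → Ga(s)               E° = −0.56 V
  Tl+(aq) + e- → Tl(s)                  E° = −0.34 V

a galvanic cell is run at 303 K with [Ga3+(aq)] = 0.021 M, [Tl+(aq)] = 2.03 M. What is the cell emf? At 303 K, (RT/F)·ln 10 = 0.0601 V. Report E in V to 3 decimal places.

+0.272 V

Tl⁺/Tl is reduced (cathode, E° = −0.34 V) and Ga³⁺/Ga is oxidized (anode).
E°cell = −0.34 − (−0.56) = +0.22 V, with n = 3 electrons transferred.
The balanced reaction is 3 Tl+(aq) + Ga(s) → 3 Tl(s) + Ga3+(aq), so Q = [Ga3+(aq)] / [Tl+(aq)]^3 = 0.00251 and log Q = −2.600.
Applying E = E° − (RT ln10/nF)·log Q gives +0.22 − (0.0601/3)(−2.600) = +0.272 V.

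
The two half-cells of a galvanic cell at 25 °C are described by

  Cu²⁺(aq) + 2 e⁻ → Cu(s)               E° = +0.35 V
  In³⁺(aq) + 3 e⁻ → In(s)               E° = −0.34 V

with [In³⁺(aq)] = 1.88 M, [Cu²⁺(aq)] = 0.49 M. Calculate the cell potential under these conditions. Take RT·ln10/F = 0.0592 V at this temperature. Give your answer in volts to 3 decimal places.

Since E°(Cu²⁺/Cu) > E°(In³⁺/In), Cu²⁺/Cu serves as the cathode.
The standard potential is +0.35 − (−0.34) = +0.69 V and the balanced reaction transfers n = 6 electrons.
The balanced reaction is 3 Cu²⁺(aq) + 2 In(s) → 3 Cu(s) + 2 In³⁺(aq), so Q = [In³⁺(aq)]^2 / [Cu²⁺(aq)]^3 = 30 and log Q = 1.478.
E = E° − (0.0592/n)·log Q = +0.69 − (0.0592/6)(1.478) = +0.675 V.

+0.675 V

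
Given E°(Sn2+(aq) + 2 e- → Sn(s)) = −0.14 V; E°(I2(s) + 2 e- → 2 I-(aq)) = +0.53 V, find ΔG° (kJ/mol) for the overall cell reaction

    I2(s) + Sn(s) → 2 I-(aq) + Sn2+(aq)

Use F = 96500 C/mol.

−129 kJ/mol

In the reaction as written I2(s) is reduced, so the I₂/I⁻ couple is the cathode and Sn²⁺/Sn is the anode.
E°cell = +0.53 − (−0.14) = +0.67 V; balancing electrons gives n = 2.
ΔG° = −nFE°cell = −(2)(96500)(+0.67) J/mol = −129 kJ/mol.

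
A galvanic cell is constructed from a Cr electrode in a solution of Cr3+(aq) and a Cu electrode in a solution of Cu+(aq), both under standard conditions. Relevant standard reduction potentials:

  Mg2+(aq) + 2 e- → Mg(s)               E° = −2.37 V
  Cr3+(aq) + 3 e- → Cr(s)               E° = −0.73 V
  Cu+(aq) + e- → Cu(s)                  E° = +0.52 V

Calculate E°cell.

The Cu⁺/Cu couple has the higher E°, so Cu ion is reduced (cathode) and Cr is oxidized (anode).
E°cell = E°(cathode) − E°(anode) = +0.52 − (−0.73) = +1.25 V.

+1.25 V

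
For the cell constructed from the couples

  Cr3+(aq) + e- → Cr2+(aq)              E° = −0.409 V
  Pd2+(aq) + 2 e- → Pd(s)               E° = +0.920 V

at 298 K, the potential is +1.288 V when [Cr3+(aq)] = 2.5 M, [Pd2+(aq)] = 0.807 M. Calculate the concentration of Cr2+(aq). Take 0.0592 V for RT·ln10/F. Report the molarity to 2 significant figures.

0.56 M

The Pd²⁺/Pd couple has the larger reduction potential, so it is the cathode: E°cell = +0.920 − (−0.409) = +1.329 V and n = 2.
Since E = E° − (0.0592/n)·log Q, log Q = n(E° − E)/0.0592 = 1.385.
The balanced reaction is Pd2+(aq) + 2 Cr2+(aq) → Pd(s) + 2 Cr3+(aq), so Q = [Cr3+(aq)]^2 / ([Pd2+(aq)]·[Cr2+(aq)]^2).
Substituting the known concentrations and solving, log [Cr2+(aq)] = −0.248 and [Cr2+(aq)] = 0.56 M.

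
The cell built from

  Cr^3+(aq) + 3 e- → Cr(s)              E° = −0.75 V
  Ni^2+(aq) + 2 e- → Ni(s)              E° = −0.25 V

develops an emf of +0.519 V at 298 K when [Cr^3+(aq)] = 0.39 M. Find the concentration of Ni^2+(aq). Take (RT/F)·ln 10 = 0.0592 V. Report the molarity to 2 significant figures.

2.3 M

With Ni²⁺/Ni at the cathode and Cr³⁺/Cr at the anode, E°cell = −0.25 − (−0.75) = +0.50 V (n = 6).
Since E = E° − (0.0592/n)·log Q, log Q = n(E° − E)/0.0592 = −1.926.
For 3 Ni^2+(aq) + 2 Cr(s) → 3 Ni(s) + 2 Cr^3+(aq), the reaction quotient is Q = [Cr^3+(aq)]^2 / [Ni^2+(aq)]^3.
Isolating [Ni^2+(aq)] in Q = 10^{−1.926} yields log [Ni^2+(aq)] = 0.369, i.e. 2.3 M.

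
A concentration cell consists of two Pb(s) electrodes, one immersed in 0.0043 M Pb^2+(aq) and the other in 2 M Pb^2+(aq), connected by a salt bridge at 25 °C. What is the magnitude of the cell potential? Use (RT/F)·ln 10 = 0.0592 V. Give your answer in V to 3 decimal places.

For a concentration cell E°cell = 0, since both electrodes use the same couple.
The compartment with the higher Pb^2+(aq) concentration (2 M) acts as the cathode; ions are reduced there and produced at the dilute (0.0043 M) anode.
With n = 2, Ecell = −(0.0592/2)·log([dilute]/[conc]) = −(0.0592/2)·log(0.0043/2) = +0.079 V.

0.079 V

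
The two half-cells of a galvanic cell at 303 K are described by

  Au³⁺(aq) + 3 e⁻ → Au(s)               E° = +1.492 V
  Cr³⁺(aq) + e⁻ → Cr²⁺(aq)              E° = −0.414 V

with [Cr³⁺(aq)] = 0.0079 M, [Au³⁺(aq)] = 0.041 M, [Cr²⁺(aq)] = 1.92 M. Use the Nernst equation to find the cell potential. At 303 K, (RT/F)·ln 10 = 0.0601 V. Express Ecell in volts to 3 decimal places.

+2.022 V

The Au³⁺/Au couple has the more positive E°, so it is the cathode; Cr³⁺/Cr²⁺ is the anode.
The standard potential is +1.492 − (−0.414) = +1.906 V and the balanced reaction transfers n = 3 electrons.
For the overall reaction Au³⁺(aq) + 3 Cr²⁺(aq) → Au(s) + 3 Cr³⁺(aq), Q = [Cr³⁺(aq)]^3 / ([Au³⁺(aq)]·[Cr²⁺(aq)]^3) = 1.7×10^−6, giving log Q = −5.770.
Applying E = E° − (RT ln10/nF)·log Q gives +1.906 − (0.0601/3)(−5.770) = +2.022 V.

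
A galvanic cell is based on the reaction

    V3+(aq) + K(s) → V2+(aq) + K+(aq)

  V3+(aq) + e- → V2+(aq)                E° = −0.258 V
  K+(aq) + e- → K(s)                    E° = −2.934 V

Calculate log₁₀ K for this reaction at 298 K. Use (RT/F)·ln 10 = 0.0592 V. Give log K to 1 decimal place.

log K = 45.2

The V³⁺/V²⁺ couple is reduced (cathode); E°cell = −0.258 − (−2.934) = +2.676 V with n = 1.
At equilibrium E = 0, so log K = nE°cell / 0.0592 = (1)(+2.676) / 0.0592 = 45.2.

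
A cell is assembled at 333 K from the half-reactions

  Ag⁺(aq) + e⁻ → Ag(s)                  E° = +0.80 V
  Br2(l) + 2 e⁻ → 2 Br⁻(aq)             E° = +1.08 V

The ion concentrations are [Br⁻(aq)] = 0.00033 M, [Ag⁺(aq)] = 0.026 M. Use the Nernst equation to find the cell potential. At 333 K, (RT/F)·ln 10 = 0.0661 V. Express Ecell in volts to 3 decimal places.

Since E°(Br₂/Br⁻) > E°(Ag⁺/Ag), Br₂/Br⁻ serves as the cathode.
E°cell = E°cat − E°an = +1.08 − (+0.80) = +0.28 V; n = 2.
Balancing gives Br2(l) + 2 Ag(s) → 2 Br⁻(aq) + 2 Ag⁺(aq); hence Q = [Br⁻(aq)]^2·[Ag⁺(aq)]^2 = 7.36×10^−11 (log Q = −10.133).
By the Nernst equation, E = +0.28 − (0.0661/2)·(−10.133) = +0.615 V.

+0.615 V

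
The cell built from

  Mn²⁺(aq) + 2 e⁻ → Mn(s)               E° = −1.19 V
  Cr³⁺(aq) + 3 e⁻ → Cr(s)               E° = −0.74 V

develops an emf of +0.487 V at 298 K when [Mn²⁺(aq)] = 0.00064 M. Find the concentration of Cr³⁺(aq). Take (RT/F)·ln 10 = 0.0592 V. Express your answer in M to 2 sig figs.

0.0012 M

With Cr³⁺/Cr at the cathode and Mn²⁺/Mn at the anode, E°cell = −0.74 − (−1.19) = +0.45 V (n = 6).
Rearranging E = E° − (0.0592/n)·log Q gives log Q = 6(+0.45 − (+0.487))/0.0592 = −3.750.
The balanced reaction is 2 Cr³⁺(aq) + 3 Mn(s) → 2 Cr(s) + 3 Mn²⁺(aq), so Q = [Mn²⁺(aq)]^3 / [Cr³⁺(aq)]^2.
Substituting the known concentrations and solving, log [Cr³⁺(aq)] = −2.916 and [Cr³⁺(aq)] = 0.0012 M.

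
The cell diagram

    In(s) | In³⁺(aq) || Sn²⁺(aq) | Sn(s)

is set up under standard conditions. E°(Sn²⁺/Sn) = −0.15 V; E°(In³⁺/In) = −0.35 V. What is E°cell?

By convention the left-hand electrode in cell notation is the anode (oxidation) and the right-hand electrode is the cathode (reduction).
E°cell = E°(right) − E°(left) = −0.15 − (−0.35) = +0.20 V.

+0.20 V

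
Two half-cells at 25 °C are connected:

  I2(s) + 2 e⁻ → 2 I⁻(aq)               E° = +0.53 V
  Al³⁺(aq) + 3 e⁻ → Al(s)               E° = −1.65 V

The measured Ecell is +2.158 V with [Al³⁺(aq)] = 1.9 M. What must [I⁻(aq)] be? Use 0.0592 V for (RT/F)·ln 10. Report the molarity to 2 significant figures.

The I₂/I⁻ couple has the larger reduction potential, so it is the cathode: E°cell = +0.53 − (−1.65) = +2.18 V and n = 6.
From the Nernst equation, log Q = n(E° − E)/0.0592 = 6·(+2.18 − (+2.158))/0.0592 = 2.230.
Balancing electrons gives 3 I2(s) + 2 Al(s) → 6 I⁻(aq) + 2 Al³⁺(aq); thus Q = [I⁻(aq)]^6·[Al³⁺(aq)]^2.
Isolating [I⁻(aq)] in Q = 10^{2.230} yields log [I⁻(aq)] = 0.279, i.e. 1.9 M.

1.9 M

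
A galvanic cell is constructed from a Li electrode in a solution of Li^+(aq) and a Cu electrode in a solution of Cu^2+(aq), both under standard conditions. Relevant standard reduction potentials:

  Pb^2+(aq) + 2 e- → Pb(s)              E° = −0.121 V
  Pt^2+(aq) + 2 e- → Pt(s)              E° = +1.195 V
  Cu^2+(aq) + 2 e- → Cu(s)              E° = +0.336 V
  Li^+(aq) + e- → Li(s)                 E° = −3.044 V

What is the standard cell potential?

+3.380 V

Of the two couples in this cell, the one with the more positive reduction potential is reduced at the cathode: here that is Cu²⁺/Cu (+0.336 V); Li⁺/Li (−3.044 V) is the anode.
E°cell = E°(cathode) − E°(anode) = +0.336 − (−3.044) = +3.380 V.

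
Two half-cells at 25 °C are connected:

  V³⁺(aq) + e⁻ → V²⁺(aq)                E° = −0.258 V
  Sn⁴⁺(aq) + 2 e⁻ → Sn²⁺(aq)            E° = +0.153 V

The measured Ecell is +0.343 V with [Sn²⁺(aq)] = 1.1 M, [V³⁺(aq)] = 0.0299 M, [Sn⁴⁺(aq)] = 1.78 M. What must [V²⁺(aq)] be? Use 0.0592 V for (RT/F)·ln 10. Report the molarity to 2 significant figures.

With Sn⁴⁺/Sn²⁺ at the cathode and V³⁺/V²⁺ at the anode, E°cell = +0.153 − (−0.258) = +0.411 V (n = 2).
Since E = E° − (0.0592/n)·log Q, log Q = n(E° − E)/0.0592 = 2.297.
The balanced reaction is Sn⁴⁺(aq) + 2 V²⁺(aq) → Sn²⁺(aq) + 2 V³⁺(aq), so Q = ([Sn²⁺(aq)]·[V³⁺(aq)]^2) / ([Sn⁴⁺(aq)]·[V²⁺(aq)]^2).
Isolating [V²⁺(aq)] in Q = 10^{2.297} yields log [V²⁺(aq)] = −2.777, i.e. 0.0017 M.

0.0017 M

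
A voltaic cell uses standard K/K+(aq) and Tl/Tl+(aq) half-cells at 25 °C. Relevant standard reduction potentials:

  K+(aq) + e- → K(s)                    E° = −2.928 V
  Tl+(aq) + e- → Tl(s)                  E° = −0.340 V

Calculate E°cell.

+2.588 V

The Tl⁺/Tl couple has the higher E°, so Tl ion is reduced (cathode) and K is oxidized (anode).
E°cell = E°(cathode) − E°(anode) = −0.340 − (−2.928) = +2.588 V.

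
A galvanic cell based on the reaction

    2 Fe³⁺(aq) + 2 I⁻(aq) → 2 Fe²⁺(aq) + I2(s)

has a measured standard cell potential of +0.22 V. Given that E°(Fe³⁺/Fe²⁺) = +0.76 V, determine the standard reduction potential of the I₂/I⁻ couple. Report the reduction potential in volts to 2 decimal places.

+0.54 V

In the reaction as written the Fe³⁺/Fe²⁺ couple is reduced (cathode) and I₂/I⁻ is oxidized (anode), so E°cell = E°(Fe³⁺/Fe²⁺) − E°(I₂/I⁻).
E°(I₂/I⁻) = E°(cathode) − E°cell = +0.76 − (+0.22) = +0.54 V.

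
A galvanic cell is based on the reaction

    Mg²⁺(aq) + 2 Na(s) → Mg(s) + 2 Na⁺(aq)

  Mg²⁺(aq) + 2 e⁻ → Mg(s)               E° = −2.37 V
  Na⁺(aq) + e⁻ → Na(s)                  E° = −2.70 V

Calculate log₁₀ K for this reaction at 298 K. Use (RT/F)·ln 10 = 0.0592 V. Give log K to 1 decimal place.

The Mg²⁺/Mg couple is reduced (cathode); E°cell = −2.37 − (−2.70) = +0.33 V with n = 2.
At equilibrium E = 0, so log K = nE°cell / 0.0592 = (2)(+0.33) / 0.0592 = 11.1.

log K = 11.1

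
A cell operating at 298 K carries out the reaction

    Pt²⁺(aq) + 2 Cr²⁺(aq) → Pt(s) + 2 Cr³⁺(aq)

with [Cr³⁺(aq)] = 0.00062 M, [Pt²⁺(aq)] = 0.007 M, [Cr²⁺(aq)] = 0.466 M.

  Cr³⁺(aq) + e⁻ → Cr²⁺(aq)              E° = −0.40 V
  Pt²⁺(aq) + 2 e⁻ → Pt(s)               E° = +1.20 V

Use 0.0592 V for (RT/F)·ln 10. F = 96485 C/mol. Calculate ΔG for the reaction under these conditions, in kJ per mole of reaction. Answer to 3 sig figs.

E°cell = +1.20 − (−0.40) = +1.60 V; the balanced reaction transfers n = 2 electrons.
Here Q = [Cr³⁺(aq)]^2 / ([Pt²⁺(aq)]·[Cr²⁺(aq)]^2) = 0.000253 (log Q = −3.597), giving E = +1.60 − (0.0592/2)·(−3.597) = +1.7065 V.
Finally ΔG = −nFE = −(2)(96485 C/mol)(+1.7065 V) = −329 kJ/mol.

−329 kJ/mol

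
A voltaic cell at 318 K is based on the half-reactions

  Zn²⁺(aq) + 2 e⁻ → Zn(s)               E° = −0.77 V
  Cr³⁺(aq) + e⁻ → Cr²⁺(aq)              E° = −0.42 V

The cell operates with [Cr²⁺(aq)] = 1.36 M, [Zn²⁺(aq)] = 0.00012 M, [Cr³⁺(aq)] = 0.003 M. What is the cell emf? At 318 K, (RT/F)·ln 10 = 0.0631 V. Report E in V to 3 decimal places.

+0.306 V

The Cr³⁺/Cr²⁺ couple has the more positive E°, so it is the cathode; Zn²⁺/Zn is the anode.
E°cell = −0.42 − (−0.77) = +0.35 V, with n = 2 electrons transferred.
Balancing gives 2 Cr³⁺(aq) + Zn(s) → 2 Cr²⁺(aq) + Zn²⁺(aq); hence Q = ([Cr²⁺(aq)]^2·[Zn²⁺(aq)]) / [Cr³⁺(aq)]^2 = 24.7 (log Q = 1.392).
E = E° − (0.0631/n)·log Q = +0.35 − (0.0631/2)(1.392) = +0.306 V.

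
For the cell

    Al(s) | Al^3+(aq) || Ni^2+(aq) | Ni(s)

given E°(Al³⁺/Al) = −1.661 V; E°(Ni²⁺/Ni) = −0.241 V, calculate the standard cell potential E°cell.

By convention the left-hand electrode in cell notation is the anode (oxidation) and the right-hand electrode is the cathode (reduction).
E°cell = E°(right) − E°(left) = −0.241 − (−1.661) = +1.420 V.

+1.420 V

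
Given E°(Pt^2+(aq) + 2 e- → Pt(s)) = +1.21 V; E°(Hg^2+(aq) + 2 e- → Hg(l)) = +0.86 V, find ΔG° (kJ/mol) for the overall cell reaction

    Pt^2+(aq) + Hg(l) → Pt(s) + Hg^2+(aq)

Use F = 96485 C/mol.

−67.5 kJ/mol

In the reaction as written Pt^2+(aq) is reduced, so the Pt²⁺/Pt couple is the cathode and Hg²⁺/Hg is the anode.
E°cell = +1.21 − (+0.86) = +0.35 V; balancing electrons gives n = 2.
ΔG° = −nFE°cell = −(2)(96485)(+0.35) J/mol = −67.5 kJ/mol.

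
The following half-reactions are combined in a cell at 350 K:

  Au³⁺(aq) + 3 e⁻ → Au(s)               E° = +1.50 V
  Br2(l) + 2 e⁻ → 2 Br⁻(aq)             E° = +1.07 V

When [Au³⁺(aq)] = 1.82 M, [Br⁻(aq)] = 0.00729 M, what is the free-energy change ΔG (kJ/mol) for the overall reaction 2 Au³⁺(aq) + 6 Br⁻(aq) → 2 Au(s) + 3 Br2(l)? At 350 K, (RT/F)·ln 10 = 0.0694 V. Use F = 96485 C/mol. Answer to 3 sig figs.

−167 kJ/mol

E°cell = +1.50 − (+1.07) = +0.43 V; the balanced reaction transfers n = 6 electrons.
Here Q = 1 / ([Au³⁺(aq)]^2·[Br⁻(aq)]^6) = 2.01×10^12 (log Q = 12.303), giving E = +0.43 − (0.0694/6)·(12.303) = +0.2877 V.
ΔG = −nFE = −(6)(96485)(+0.2877) J/mol = −167 kJ/mol.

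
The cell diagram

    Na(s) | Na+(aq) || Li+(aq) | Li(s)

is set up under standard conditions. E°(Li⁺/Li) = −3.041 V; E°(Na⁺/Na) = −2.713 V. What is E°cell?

By convention the left-hand electrode in cell notation is the anode (oxidation) and the right-hand electrode is the cathode (reduction).
E°cell = E°(right) − E°(left) = −3.041 − (−2.713) = −0.328 V.
The negative sign shows that, as written, the cell would require an external voltage to drive the reaction.

−0.328 V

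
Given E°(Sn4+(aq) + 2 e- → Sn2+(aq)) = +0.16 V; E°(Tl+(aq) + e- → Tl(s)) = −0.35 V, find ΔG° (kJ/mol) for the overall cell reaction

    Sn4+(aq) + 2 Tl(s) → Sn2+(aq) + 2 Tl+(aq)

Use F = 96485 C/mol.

In the reaction as written Sn4+(aq) is reduced, so the Sn⁴⁺/Sn²⁺ couple is the cathode and Tl⁺/Tl is the anode.
E°cell = +0.16 − (−0.35) = +0.51 V; balancing electrons gives n = 2.
ΔG° = −nFE°cell = −(2)(96485)(+0.51) J/mol = −98.4 kJ/mol.

−98.4 kJ/mol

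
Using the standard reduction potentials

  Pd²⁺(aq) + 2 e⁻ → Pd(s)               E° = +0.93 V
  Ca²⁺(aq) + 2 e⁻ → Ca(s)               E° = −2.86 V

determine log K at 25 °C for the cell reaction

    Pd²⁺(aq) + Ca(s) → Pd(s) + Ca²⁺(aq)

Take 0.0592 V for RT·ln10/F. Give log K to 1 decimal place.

The Pd²⁺/Pd couple is reduced (cathode); E°cell = +0.93 − (−2.86) = +3.79 V with n = 2.
At equilibrium E = 0, so log K = nE°cell / 0.0592 = (2)(+3.79) / 0.0592 = 128.0.

log K = 128.0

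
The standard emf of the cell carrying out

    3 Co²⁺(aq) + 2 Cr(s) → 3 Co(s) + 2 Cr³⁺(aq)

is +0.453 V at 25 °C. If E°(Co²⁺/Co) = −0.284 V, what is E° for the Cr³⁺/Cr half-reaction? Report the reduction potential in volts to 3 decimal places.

−0.737 V

In the reaction as written the Co²⁺/Co couple is reduced (cathode) and Cr³⁺/Cr is oxidized (anode), so E°cell = E°(Co²⁺/Co) − E°(Cr³⁺/Cr).
E°(Cr³⁺/Cr) = E°(cathode) − E°cell = −0.284 − (+0.453) = −0.737 V.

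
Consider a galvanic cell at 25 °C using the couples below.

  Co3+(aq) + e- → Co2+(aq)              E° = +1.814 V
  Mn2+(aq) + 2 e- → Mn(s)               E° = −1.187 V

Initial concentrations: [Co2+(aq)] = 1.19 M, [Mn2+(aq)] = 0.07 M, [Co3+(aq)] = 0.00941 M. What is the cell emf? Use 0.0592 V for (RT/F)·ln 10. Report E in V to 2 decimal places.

+2.91 V

The Co³⁺/Co²⁺ couple has the more positive E°, so it is the cathode; Mn²⁺/Mn is the anode.
E°cell = E°cat − E°an = +1.814 − (−1.187) = +3.001 V; n = 2.
For the overall reaction 2 Co3+(aq) + Mn(s) → 2 Co2+(aq) + Mn2+(aq), Q = ([Co2+(aq)]^2·[Mn2+(aq)]) / [Co3+(aq)]^2 = 1.12×10^3, giving log Q = 3.049.
By the Nernst equation, E = +3.001 − (0.0592/2)·(3.049) = +2.91 V.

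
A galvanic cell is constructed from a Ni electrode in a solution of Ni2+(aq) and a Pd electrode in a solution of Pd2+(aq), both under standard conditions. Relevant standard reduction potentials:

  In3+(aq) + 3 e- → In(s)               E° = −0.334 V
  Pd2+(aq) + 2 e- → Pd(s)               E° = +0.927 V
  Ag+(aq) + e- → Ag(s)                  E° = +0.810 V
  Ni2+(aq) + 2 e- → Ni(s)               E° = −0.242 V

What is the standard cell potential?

The Pd²⁺/Pd couple has the higher E°, so Pd ion is reduced (cathode) and Ni is oxidized (anode).
E°cell = E°(cathode) − E°(anode) = +0.927 − (−0.242) = +1.169 V.

+1.169 V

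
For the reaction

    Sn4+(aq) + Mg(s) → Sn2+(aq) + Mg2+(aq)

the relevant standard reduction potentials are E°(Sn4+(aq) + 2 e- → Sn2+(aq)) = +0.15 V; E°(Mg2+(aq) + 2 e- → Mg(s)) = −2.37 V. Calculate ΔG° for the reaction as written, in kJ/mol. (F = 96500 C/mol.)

−486 kJ/mol

In the reaction as written Sn4+(aq) is reduced, so the Sn⁴⁺/Sn²⁺ couple is the cathode and Mg²⁺/Mg is the anode.
E°cell = +0.15 − (−2.37) = +2.52 V; balancing electrons gives n = 2.
ΔG° = −nFE°cell = −(2)(96500)(+2.52) J/mol = −486 kJ/mol.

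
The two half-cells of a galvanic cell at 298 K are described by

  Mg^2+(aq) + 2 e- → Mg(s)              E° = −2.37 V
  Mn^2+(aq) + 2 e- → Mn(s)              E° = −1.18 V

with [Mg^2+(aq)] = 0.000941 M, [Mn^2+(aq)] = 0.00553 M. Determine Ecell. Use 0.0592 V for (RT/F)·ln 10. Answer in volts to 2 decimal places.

+1.21 V

Mn²⁺/Mn is reduced (cathode, E° = −1.18 V) and Mg²⁺/Mg is oxidized (anode).
E°cell = −1.18 − (−2.37) = +1.19 V, with n = 2 electrons transferred.
For the overall reaction Mn^2+(aq) + Mg(s) → Mn(s) + Mg^2+(aq), Q = [Mg^2+(aq)] / [Mn^2+(aq)] = 0.17, giving log Q = −0.769.
E = E° − (0.0592/n)·log Q = +1.19 − (0.0592/2)(−0.769) = +1.21 V.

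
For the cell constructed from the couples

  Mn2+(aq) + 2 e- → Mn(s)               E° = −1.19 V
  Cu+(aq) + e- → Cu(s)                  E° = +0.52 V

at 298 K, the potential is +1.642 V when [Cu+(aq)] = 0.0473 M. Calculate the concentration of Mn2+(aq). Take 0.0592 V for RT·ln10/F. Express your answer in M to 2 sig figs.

0.44 M

Cu⁺/Cu is the cathode (higher E°); E°cell = +0.52 − (−1.19) = +1.71 V with n = 2.
Since E = E° − (0.0592/n)·log Q, log Q = n(E° − E)/0.0592 = 2.297.
Balancing electrons gives 2 Cu+(aq) + Mn(s) → 2 Cu(s) + Mn2+(aq); thus Q = [Mn2+(aq)] / [Cu+(aq)]^2.
Substituting the known concentrations and solving, log [Mn2+(aq)] = −0.353 and [Mn2+(aq)] = 0.44 M.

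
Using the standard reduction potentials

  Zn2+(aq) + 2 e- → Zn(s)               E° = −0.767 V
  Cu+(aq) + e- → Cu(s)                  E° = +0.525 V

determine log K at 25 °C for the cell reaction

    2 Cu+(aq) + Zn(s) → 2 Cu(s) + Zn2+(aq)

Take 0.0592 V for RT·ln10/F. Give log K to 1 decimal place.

The Cu⁺/Cu couple is reduced (cathode); E°cell = +0.525 − (−0.767) = +1.292 V with n = 2.
At equilibrium E = 0, so log K = nE°cell / 0.0592 = (2)(+1.292) / 0.0592 = 43.6.

log K = 43.6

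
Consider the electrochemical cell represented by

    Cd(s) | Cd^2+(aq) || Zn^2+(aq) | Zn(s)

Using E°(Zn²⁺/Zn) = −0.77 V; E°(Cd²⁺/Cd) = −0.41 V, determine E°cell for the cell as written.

−0.36 V

By convention the left-hand electrode in cell notation is the anode (oxidation) and the right-hand electrode is the cathode (reduction).
E°cell = E°(right) − E°(left) = −0.77 − (−0.41) = −0.36 V.
The negative sign shows that, as written, the cell would require an external voltage to drive the reaction.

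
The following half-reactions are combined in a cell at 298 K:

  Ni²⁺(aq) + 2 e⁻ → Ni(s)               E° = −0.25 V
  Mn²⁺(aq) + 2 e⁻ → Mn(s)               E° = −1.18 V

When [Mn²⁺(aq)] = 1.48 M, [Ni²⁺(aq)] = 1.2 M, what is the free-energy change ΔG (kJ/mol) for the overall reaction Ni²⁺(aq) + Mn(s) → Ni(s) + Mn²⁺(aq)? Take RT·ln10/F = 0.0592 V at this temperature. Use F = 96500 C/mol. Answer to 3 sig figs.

−179 kJ/mol

E°cell = −0.25 − (−1.18) = +0.93 V; the balanced reaction transfers n = 2 electrons.
The reaction quotient is [Mn²⁺(aq)] / [Ni²⁺(aq)] = 1.23; by Nernst, E = +0.93 − (0.0592/2)(0.091) = +0.9273 V.
Then ΔG = −nFE = −2 × 96500 × +0.9273 J/mol = −179 kJ/mol.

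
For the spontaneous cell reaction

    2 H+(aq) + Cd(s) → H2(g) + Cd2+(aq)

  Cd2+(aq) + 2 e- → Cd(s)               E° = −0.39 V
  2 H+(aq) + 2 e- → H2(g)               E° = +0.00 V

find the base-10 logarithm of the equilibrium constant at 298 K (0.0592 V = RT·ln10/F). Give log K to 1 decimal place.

The 2H⁺/H₂ couple is reduced (cathode); E°cell = +0.00 − (−0.39) = +0.39 V with n = 2.
At equilibrium E = 0, so log K = nE°cell / 0.0592 = (2)(+0.39) / 0.0592 = 13.2.

log K = 13.2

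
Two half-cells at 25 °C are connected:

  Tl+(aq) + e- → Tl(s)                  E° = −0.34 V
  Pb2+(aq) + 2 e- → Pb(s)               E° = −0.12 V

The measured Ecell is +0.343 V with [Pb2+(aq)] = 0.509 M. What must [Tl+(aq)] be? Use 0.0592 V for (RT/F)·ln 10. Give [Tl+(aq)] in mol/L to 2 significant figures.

0.0060 M

With Pb²⁺/Pb at the cathode and Tl⁺/Tl at the anode, E°cell = −0.12 − (−0.34) = +0.22 V (n = 2).
Rearranging E = E° − (0.0592/n)·log Q gives log Q = 2(+0.22 − (+0.343))/0.0592 = −4.155.
The balanced reaction is Pb2+(aq) + 2 Tl(s) → Pb(s) + 2 Tl+(aq), so Q = [Tl+(aq)]^2 / [Pb2+(aq)].
Substituting the known concentrations and solving, log [Tl+(aq)] = −2.224 and [Tl+(aq)] = 0.0060 M.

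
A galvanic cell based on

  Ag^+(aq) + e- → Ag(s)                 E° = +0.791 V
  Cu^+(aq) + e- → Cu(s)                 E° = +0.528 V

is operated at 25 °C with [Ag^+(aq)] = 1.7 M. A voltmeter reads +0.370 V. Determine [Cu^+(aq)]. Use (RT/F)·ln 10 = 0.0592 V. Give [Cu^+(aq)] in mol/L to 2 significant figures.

With Ag⁺/Ag at the cathode and Cu⁺/Cu at the anode, E°cell = +0.791 − (+0.528) = +0.263 V (n = 1).
Since E = E° − (0.0592/n)·log Q, log Q = n(E° − E)/0.0592 = −1.807.
The balanced reaction is Ag^+(aq) + Cu(s) → Ag(s) + Cu^+(aq), so Q = [Cu^+(aq)] / [Ag^+(aq)].
Substituting the known concentrations and solving, log [Cu^+(aq)] = −1.577 and [Cu^+(aq)] = 0.026 M.

0.026 M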